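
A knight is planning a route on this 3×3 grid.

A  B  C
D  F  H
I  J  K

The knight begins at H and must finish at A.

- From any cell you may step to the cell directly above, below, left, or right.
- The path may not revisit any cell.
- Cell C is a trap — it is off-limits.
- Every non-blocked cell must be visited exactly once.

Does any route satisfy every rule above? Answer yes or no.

yes

One route that works: H → K → J → I → D → F → B → A.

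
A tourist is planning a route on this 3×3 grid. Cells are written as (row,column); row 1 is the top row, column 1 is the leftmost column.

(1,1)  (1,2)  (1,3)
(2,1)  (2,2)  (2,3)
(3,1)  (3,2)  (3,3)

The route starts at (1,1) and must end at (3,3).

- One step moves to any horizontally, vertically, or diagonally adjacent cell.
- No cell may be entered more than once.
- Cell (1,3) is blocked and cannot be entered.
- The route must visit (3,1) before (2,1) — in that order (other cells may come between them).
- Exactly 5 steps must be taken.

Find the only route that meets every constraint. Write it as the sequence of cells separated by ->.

The waypoints must appear in the order (3,1), (2,1), with no cell reused.
Route from (1,1): down-right to (2,2), down-left to (3,1), up to (2,1), down-right to (3,2), right to (3,3) — 5 moves in all.
Check: order respected ((3,1) at step 2, (2,1) at step 3); 5 moves as required.

(1,1) -> (2,2) -> (3,1) -> (2,1) -> (3,2) -> (3,3)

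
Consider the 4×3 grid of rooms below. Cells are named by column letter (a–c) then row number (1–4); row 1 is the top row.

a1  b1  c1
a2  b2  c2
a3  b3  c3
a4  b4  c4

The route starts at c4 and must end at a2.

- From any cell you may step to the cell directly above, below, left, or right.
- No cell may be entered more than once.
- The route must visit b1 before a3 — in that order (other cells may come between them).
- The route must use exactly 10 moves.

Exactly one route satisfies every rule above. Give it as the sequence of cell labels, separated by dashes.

The waypoints must appear in the order b1, a3, with no cell reused.
Route from c4: up 3 to c1, left 1 to b1, down 3 to b4, left 1 to a4, up 2 to a2 — 10 moves in all.
Check: order respected (b1 at step 4, a3 at step 9); 10 moves as required.

c4 - c3 - c2 - c1 - b1 - b2 - b3 - b4 - a4 - a3 - a2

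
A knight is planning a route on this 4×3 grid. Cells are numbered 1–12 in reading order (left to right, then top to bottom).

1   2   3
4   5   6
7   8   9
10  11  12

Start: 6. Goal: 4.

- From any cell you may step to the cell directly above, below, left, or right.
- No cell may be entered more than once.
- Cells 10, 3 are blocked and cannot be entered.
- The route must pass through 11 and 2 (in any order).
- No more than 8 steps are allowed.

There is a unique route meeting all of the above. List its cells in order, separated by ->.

6 -> 9 -> 12 -> 11 -> 8 -> 5 -> 2 -> 1 -> 4

Any route must reach 11 and 2 and still end at 4 within 8 moves, so the order of the required stops is forced.
Route from 6: down 2 to 12, left 1 to 11, up 3 to 2, left 1 to 1, down 1 to 4 — 8 moves in all.
Check: all required cells visited; 8 ≤ 8 moves.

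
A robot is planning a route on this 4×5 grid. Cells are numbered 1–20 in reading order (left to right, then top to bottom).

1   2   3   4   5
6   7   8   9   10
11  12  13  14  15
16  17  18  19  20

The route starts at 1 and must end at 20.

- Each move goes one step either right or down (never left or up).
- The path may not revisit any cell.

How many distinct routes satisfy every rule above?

A right/down-only route from 1 to 20 makes exactly 3 down-moves and 4 right-moves in some order.
With no other constraints that would be C(7,3) = 35 routes.
That gives 35 routes.

35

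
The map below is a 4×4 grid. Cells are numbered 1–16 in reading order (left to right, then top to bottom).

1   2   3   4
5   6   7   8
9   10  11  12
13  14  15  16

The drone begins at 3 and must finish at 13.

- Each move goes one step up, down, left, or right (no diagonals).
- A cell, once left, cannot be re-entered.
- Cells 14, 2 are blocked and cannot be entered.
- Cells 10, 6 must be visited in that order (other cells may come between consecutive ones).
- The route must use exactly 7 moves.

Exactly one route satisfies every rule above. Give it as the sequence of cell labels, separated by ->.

The waypoints must appear in the order 10, 6, with no cell reused.
Route from 3: 2× down (reaching 11), left to 10, up to 6, left to 5, 2× down (reaching 13) — 7 moves in all.
Check: order respected (10 at step 3, 6 at step 4); 7 moves as required.

3 -> 7 -> 11 -> 10 -> 6 -> 5 -> 9 -> 13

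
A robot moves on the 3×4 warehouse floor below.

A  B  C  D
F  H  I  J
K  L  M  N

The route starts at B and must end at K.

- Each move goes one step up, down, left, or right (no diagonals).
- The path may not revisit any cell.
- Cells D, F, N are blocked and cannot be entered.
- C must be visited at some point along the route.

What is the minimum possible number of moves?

5

Any route passes through C somewhere between B and K. Summing Manhattan distances along the two legs (B → C → K) gives a lower bound of 1 + 4 = 5 moves.
A route of 5 moves achieves this: B → C → I → M → L → K.
Since 5 matches the lower bound, it is optimal.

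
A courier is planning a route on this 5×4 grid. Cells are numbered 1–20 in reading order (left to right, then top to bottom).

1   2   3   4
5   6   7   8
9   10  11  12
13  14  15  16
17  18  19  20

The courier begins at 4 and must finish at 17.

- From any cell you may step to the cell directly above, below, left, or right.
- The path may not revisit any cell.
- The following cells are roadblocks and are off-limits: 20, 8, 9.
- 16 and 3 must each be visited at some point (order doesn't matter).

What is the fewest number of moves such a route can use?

9

Any route passes through 16 and 3 in some order between 4 and 17. Summing Manhattan distances along each leg and taking the cheapest ordering (4 → 3 → 16 → 17) gives a lower bound of 1 + 4 + 4 = 9 moves.
A route of 9 moves achieves this: 4 → 3 → 7 → 11 → 12 → 16 → 15 → 19 → 18 → 17.
Since 9 matches the lower bound, it is optimal.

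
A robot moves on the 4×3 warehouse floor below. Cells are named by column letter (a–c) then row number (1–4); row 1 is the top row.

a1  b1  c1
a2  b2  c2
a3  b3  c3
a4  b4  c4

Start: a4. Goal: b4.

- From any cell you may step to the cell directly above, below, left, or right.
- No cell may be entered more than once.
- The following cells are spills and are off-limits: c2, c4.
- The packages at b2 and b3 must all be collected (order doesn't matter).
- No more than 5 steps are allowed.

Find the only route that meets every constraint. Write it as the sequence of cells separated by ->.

The budget equals the shortest possible length, so every move has to be on a shortest route through the required cells.
Route from a4: 2× up (reaching a2), right to b2, 2× down (reaching b4) — 5 moves in all.
Check: all required cells visited; 5 ≤ 5 moves.

a4 -> a3 -> a2 -> b2 -> b3 -> b4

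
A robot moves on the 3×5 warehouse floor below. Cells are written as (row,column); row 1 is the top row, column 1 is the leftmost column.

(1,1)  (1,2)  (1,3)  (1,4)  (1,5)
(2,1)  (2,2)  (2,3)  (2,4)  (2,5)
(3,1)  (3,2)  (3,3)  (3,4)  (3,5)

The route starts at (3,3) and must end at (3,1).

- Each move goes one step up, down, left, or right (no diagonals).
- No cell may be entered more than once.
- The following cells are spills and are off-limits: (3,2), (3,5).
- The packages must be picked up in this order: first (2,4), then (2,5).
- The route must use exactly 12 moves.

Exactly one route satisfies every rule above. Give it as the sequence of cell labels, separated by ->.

(3,3) -> (3,4) -> (2,4) -> (2,5) -> (1,5) -> (1,4) -> (1,3) -> (2,3) -> (2,2) -> (1,2) -> (1,1) -> (2,1) -> (3,1)

The waypoints must appear in the order (2,4), (2,5), with no cell reused.
Route from (3,3): right 1 to (3,4), up 1 to (2,4), right 1 to (2,5), up 1 to (1,5), left 2 to (1,3), down 1 to (2,3), left 1 to (2,2), up 1 to (1,2), left 1 to (1,1), down 2 to (3,1) — 12 moves in all.
Check: order respected ((2,4) at step 2, (2,5) at step 3); 12 moves as required.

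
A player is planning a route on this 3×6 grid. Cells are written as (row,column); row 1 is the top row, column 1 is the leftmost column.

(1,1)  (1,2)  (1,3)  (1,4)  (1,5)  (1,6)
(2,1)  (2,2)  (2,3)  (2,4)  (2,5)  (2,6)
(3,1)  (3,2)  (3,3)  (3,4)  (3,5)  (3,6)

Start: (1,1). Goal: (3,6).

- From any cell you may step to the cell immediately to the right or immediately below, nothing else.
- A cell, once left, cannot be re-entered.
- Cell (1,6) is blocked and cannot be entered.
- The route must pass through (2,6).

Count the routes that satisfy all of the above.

A right/down-only route from (1,1) to (3,6) makes exactly 2 down-moves and 5 right-moves in some order.
With no other constraints that would be C(7,2) = 21 routes.
Split at (2,6) and multiply the segment counts (each segment already excludes blocked cells): (1,1)→(2,6): 5; (2,6)→(3,6): 1; product = 5.
That gives 5 routes.

5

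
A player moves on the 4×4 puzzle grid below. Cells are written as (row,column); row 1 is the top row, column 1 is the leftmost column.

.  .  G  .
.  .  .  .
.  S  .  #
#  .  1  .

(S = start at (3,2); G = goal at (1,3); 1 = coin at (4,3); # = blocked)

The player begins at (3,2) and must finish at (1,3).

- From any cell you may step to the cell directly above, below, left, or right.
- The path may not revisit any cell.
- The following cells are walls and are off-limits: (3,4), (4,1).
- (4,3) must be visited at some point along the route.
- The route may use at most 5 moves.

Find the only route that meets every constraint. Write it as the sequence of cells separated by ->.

(3,2) -> (4,2) -> (4,3) -> (3,3) -> (2,3) -> (1,3)

Any route must reach (4,3) and still end at (1,3) within 5 moves, so the order of the required stops is forced.
Route from (3,2): down to (4,2), right to (4,3), 3× up (reaching (1,3)) — 5 moves in all.
Check: all required cells visited; 5 ≤ 5 moves.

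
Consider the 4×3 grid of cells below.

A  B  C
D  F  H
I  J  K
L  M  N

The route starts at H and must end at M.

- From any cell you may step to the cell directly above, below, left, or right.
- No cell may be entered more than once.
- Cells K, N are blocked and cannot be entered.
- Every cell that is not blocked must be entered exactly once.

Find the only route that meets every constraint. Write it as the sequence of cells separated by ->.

H -> C -> B -> A -> D -> F -> J -> I -> L -> M

Need to visit all 10 open cells exactly once, starting at H and ending at M.
Route from H: up 1 to C, left 2 to A, down 1 to D, right 1 to F, down 1 to J, left 1 to I, down 1 to L, right 1 to M — 9 moves in all.
Check: all 10 open cells covered.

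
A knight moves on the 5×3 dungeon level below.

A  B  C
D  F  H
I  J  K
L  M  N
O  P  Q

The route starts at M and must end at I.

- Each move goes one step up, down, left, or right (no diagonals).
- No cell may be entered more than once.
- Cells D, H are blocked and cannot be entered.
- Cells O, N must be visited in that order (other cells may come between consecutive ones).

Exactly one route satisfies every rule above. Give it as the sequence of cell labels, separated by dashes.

M - L - O - P - Q - N - K - J - I

The waypoints must appear in the order O, N, with no cell reused.
Route from M: left 1 to L, down 1 to O, right 2 to Q, up 2 to K, left 2 to I — 8 moves in all.
Check: order respected (O at step 2, N at step 5).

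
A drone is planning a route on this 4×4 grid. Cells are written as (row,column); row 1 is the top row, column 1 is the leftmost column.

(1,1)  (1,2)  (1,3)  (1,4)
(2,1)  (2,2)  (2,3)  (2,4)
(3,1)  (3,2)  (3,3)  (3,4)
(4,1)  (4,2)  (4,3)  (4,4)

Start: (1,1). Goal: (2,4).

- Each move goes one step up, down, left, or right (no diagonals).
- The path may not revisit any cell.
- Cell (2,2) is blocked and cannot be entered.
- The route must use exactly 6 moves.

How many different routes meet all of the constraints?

Need simple routes of exactly 6 moves from (1,1) to (2,4) (Manhattan distance 4, so 1 moves are spent on a detour and 1 undoing it).
Enumerating: (1,1) (2,1) (3,1) (3,2) (3,3) (2,3) (2,4) | (1,1) (2,1) (3,1) (3,2) (3,3) (3,4) (2,4) | (1,1) (1,2) (1,3) (2,3) (3,3) (3,4) (2,4).
That gives 3 routes.

3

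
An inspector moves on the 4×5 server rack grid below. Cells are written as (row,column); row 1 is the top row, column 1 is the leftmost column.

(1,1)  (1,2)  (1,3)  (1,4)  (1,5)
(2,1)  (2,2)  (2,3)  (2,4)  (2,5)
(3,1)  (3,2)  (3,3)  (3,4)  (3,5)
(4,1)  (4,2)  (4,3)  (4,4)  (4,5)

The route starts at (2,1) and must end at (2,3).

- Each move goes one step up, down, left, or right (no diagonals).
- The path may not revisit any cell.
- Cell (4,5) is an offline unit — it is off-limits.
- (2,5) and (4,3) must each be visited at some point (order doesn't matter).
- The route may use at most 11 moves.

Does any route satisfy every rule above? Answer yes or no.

yes

One route that works: (2,1) → (3,1) → (4,1) → (4,2) → (4,3) → (3,3) → (3,4) → (3,5) → (2,5) → (2,4) → (2,3).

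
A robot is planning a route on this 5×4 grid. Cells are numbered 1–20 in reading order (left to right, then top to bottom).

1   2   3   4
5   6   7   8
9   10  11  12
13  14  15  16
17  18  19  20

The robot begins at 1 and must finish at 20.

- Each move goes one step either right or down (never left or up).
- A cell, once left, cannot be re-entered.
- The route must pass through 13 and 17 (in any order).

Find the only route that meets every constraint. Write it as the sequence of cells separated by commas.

Moves only go right or down, so the column and row indices never decrease.
Route from 1: 4× down (reaching 17), 3× right (reaching 20) — 7 moves in all.
Check: all required cells visited.

1, 5, 9, 13, 17, 18, 19, 20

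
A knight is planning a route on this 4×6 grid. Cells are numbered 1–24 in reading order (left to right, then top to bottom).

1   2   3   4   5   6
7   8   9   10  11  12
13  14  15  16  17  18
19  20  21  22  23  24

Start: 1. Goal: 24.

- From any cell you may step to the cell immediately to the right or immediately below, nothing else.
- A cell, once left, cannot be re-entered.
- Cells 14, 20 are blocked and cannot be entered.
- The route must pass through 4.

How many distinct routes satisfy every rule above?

A right/down-only route from 1 to 24 makes exactly 3 down-moves and 5 right-moves in some order.
With no other constraints that would be C(8,3) = 56 routes.
Split at 4 and multiply the segment counts (each segment already excludes blocked cells): 1→4: 1; 4→24: 10; product = 10.
That gives 10 routes.

10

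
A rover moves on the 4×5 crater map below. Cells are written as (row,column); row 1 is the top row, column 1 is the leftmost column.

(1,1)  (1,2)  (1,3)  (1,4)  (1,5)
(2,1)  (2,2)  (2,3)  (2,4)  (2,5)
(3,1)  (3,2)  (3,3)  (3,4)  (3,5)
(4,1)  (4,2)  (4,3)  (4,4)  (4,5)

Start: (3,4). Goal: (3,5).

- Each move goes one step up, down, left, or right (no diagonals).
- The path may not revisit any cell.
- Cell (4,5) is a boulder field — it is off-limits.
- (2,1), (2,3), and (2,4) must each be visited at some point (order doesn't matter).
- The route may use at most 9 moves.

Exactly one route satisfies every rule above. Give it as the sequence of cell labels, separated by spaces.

The budget equals the shortest possible length, so every move has to be on a shortest route through the required cells.
Route from (3,4): 3× left (reaching (3,1)), up to (2,1), 4× right (reaching (2,5)), down to (3,5) — 9 moves in all.
Check: all required cells visited; 9 ≤ 9 moves.

(3,4) (3,3) (3,2) (3,1) (2,1) (2,2) (2,3) (2,4) (2,5) (3,5)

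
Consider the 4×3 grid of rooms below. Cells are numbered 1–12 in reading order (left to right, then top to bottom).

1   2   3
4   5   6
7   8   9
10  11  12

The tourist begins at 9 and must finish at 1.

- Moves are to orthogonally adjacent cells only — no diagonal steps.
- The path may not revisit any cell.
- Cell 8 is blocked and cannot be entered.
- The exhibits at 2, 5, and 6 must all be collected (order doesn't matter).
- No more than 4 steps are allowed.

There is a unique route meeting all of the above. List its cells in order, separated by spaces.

Any route must reach 2, 5, and 6 and still end at 1 within 4 moves, so the order of the required stops is forced.
Route from 9: up to 6, left to 5, up to 2, left to 1 — 4 moves in all.
Check: all required cells visited; 4 ≤ 4 moves.

9 6 5 2 1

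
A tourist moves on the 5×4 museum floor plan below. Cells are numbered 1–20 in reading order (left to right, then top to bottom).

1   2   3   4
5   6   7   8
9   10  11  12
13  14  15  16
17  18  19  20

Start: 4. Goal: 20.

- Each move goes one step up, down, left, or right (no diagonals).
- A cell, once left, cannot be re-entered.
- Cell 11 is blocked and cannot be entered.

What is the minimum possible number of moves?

4

The Manhattan distance from 4 to 20 is |1−5| + |4−4| = 4, so at least 4 moves are needed.
A route of 4 moves achieves this: 4 → 8 → 12 → 16 → 20.
Since 4 matches the lower bound, it is optimal.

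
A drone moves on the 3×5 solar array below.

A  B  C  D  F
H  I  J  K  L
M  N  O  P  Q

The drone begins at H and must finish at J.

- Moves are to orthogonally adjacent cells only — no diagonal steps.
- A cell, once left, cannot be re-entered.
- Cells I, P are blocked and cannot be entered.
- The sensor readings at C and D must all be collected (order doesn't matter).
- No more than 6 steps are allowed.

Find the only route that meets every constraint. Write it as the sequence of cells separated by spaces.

H A B C D K J

The budget equals the shortest possible length, so every move has to be on a shortest route through the required cells.
Route from H: up 1 to A, right 3 to D, down 1 to K, left 1 to J — 6 moves in all.
Check: all required cells visited; 6 ≤ 6 moves.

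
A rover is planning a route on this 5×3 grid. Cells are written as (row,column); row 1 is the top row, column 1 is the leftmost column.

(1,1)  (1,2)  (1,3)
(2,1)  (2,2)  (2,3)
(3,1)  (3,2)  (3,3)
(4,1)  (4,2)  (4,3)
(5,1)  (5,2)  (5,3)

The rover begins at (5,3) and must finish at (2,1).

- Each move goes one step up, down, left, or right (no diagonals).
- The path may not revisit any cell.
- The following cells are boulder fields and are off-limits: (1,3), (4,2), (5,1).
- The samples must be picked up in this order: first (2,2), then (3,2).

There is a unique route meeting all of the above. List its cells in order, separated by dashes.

The waypoints must appear in the order (2,2), (3,2), with no cell reused.
Route from (5,3): 3× up (reaching (2,3)), left to (2,2), down to (3,2), left to (3,1), up to (2,1) — 7 moves in all.
Check: order respected ((2,2) at step 4, (3,2) at step 5).

(5,3) - (4,3) - (3,3) - (2,3) - (2,2) - (3,2) - (3,1) - (2,1)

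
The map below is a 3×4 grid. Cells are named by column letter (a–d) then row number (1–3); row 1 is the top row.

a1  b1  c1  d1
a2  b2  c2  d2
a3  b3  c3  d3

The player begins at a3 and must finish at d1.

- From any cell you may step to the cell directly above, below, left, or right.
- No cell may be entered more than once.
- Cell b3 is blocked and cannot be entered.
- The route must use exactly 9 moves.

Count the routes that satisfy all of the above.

3

Need simple routes of exactly 9 moves from a3 to d1 (Manhattan distance 5, so 2 moves are spent on a detour and 2 undoing it).
Enumerating: a3 a2 a1 b1 b2 c2 c3 d3 d2 d1 | a3 a2 a1 b1 c1 c2 c3 d3 d2 d1 | a3 a2 b2 b1 c1 c2 c3 d3 d2 d1.
That gives 3 routes.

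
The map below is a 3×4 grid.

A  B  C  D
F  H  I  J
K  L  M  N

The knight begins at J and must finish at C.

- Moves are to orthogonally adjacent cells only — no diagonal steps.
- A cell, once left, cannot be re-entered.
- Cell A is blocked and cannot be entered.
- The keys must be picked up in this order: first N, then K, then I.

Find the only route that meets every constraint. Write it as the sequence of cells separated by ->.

J -> N -> M -> L -> K -> F -> H -> I -> C

The waypoints must appear in the order N, K, I, with no cell reused.
Route from J: down to N, 3× left (reaching K), up to F, 2× right (reaching I), up to C — 8 moves in all.
Check: order respected (N at step 1, K at step 4, I at step 7).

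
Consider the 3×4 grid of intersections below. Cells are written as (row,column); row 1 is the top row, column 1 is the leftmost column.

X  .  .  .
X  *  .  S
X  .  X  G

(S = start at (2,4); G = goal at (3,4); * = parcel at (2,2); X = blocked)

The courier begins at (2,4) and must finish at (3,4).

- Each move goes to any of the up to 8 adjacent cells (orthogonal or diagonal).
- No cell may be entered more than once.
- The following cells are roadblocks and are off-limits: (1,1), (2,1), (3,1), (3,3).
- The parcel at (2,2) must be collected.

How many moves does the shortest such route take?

4

Any route passes through (2,2) somewhere between (2,4) and (3,4). Summing Chebyshev distances along the two legs ((2,4) → (2,2) → (3,4)) gives a lower bound of 2 + 2 = 4 moves.
A route of 4 moves achieves this: (2,4) → (1,3) → (2,2) → (2,3) → (3,4).
Since 4 matches the lower bound, it is optimal.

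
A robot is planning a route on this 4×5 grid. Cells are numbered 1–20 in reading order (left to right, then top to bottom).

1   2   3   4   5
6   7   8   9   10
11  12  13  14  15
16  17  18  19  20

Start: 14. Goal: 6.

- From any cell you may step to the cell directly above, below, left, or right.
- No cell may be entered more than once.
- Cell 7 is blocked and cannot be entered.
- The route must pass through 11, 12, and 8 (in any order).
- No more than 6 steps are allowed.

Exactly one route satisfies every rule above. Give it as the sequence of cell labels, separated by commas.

The 6-move cap with required stops at 11, 12, 8 leaves no slack for detours.
Route from 14: up to 9, left to 8, down to 13, 2× left (reaching 11), up to 6 — 6 moves in all.
Check: all required cells visited; 6 ≤ 6 moves.

14, 9, 8, 13, 12, 11, 6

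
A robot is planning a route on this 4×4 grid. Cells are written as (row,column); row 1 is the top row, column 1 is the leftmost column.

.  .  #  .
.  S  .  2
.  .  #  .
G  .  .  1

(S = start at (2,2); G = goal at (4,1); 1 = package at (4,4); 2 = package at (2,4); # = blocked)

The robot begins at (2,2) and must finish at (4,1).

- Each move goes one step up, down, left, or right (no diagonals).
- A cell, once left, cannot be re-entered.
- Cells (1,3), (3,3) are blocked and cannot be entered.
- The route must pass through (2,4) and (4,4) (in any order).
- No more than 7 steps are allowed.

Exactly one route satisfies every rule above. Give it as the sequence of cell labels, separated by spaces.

The budget equals the shortest possible length, so every move has to be on a shortest route through the required cells.
Route from (2,2): right 2 to (2,4), down 2 to (4,4), left 3 to (4,1) — 7 moves in all.
Check: all required cells visited; 7 ≤ 7 moves.

(2,2) (2,3) (2,4) (3,4) (4,4) (4,3) (4,2) (4,1)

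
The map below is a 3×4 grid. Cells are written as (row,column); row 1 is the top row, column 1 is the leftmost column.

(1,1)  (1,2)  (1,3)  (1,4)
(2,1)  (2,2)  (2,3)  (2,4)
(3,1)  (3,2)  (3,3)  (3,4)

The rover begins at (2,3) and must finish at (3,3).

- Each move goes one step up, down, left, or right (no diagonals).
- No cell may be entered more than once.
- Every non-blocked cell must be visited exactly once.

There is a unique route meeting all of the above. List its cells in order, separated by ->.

(2,3) -> (2,2) -> (3,2) -> (3,1) -> (2,1) -> (1,1) -> (1,2) -> (1,3) -> (1,4) -> (2,4) -> (3,4) -> (3,3)

Need to visit all 12 open cells exactly once, starting at (2,3) and ending at (3,3).
Cell (1,1) has only two open neighbours ((2,1) and (1,2)), so the path must pass straight through it: one of those is the cell it's entered from and the other is where it exits.
Route from (2,3): left to (2,2), down to (3,2), left to (3,1), 2× up (reaching (1,1)), 3× right (reaching (1,4)), 2× down (reaching (3,4)), left to (3,3) — 11 moves in all.
Check: all 12 open cells covered.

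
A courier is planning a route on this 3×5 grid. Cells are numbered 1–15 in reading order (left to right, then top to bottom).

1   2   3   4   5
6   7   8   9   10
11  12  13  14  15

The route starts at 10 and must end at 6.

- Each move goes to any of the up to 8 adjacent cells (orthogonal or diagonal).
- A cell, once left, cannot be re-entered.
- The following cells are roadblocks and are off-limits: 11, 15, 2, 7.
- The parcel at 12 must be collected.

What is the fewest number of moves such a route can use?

4

Any route passes through 12 somewhere between 10 and 6. Summing Chebyshev distances along the two legs (10 → 12 → 6) gives a lower bound of 3 + 1 = 4 moves.
A route of 4 moves achieves this: 10 → 4 → 8 → 12 → 6.
Since 4 matches the lower bound, it is optimal.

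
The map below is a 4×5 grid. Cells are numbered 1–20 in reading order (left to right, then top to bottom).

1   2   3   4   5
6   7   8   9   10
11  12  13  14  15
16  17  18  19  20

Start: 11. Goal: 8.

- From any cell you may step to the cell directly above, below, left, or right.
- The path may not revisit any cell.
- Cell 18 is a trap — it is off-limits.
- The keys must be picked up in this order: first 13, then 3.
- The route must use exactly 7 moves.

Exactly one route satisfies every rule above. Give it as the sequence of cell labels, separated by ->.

The waypoints must appear in the order 13, 3, with no cell reused.
Route from 11: right 3 to 14, up 2 to 4, left 1 to 3, down 1 to 8 — 7 moves in all.
Check: order respected (13 at step 2, 3 at step 6); 7 moves as required.

11 -> 12 -> 13 -> 14 -> 9 -> 4 -> 3 -> 8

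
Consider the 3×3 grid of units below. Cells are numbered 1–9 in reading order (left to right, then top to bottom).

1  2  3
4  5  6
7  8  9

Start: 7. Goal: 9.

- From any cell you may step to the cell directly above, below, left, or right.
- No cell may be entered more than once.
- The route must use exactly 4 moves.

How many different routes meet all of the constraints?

Need simple routes of exactly 4 moves from 7 to 9 (Manhattan distance 2, so 1 moves are spent on a detour and 1 undoing it).
Enumerating: 7 4 5 8 9 | 7 4 5 6 9 | 7 8 5 6 9.
That gives 3 routes.

3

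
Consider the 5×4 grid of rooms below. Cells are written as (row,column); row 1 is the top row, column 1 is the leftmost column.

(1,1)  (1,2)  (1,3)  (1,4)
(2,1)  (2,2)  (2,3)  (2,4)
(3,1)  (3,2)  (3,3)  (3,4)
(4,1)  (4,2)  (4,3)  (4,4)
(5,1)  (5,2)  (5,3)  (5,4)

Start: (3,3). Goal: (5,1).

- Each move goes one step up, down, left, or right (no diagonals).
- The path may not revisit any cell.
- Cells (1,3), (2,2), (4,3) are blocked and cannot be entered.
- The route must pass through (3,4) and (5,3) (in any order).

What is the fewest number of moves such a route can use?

6

Any route passes through (3,4) and (5,3) in some order between (3,3) and (5,1). Summing Manhattan distances along each leg and taking the cheapest ordering ((3,3) → (3,4) → (5,3) → (5,1)) gives a lower bound of 1 + 3 + 2 = 6 moves.
A route of 6 moves achieves this: (3,3) → (3,4) → (4,4) → (5,4) → (5,3) → (5,2) → (5,1).
Since 6 matches the lower bound, it is optimal.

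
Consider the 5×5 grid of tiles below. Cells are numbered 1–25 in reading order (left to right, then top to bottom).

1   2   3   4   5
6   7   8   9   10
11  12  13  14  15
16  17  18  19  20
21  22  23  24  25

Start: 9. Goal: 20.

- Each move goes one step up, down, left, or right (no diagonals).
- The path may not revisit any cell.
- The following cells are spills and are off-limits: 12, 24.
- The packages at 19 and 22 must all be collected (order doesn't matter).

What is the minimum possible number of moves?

11

Any route passes through 19 and 22 in some order between 9 and 20. Summing Manhattan distances along each leg and taking the cheapest ordering (9 → 19 → 22 → 20) gives a lower bound of 2 + 3 + 4 = 9 moves.
The shortest route satisfying every rule uses 11 moves: 9 → 8 → 7 → 6 → 11 → 16 → 21 → 22 → 17 → 18 → 19 → 20.
The no-revisit rule (legs can't share cells) pushes the minimum above the 9-move bound; an exhaustive check rules out every length from 9 to 10, leaving 11 as the minimum.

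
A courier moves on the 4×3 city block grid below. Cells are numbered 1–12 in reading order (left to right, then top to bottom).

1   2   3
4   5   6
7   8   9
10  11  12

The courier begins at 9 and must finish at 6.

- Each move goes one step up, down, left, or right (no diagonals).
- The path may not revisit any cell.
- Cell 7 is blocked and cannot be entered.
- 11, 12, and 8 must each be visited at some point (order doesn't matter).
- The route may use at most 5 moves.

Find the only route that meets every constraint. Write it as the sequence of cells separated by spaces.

9 12 11 8 5 6

The 5-move cap with required stops at 11, 12, 8 leaves no slack for detours.
Route from 9: down to 12, left to 11, 2× up (reaching 5), right to 6 — 5 moves in all.
Check: all required cells visited; 5 ≤ 5 moves.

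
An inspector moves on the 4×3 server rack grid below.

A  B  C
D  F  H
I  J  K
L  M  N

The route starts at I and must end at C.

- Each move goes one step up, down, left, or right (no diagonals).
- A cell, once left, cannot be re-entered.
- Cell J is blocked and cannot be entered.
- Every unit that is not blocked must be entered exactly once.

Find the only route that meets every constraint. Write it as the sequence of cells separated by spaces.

I L M N K H F D A B C

Need to visit all 11 open cells exactly once, starting at I and ending at C.
Cell A has only two open neighbours (D and B), so the path must pass straight through it: one of those is the cell it's entered from and the other is where it exits.
Route from I: down to L, 2× right (reaching N), 2× up (reaching H), 2× left (reaching D), up to A, 2× right (reaching C) — 10 moves in all.
Check: all 11 open cells covered.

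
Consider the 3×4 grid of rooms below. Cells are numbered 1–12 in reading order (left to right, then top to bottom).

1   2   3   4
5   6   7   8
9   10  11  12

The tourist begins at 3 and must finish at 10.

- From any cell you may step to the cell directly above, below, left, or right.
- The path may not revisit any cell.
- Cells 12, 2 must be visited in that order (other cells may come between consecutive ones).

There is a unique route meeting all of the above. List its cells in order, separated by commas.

3, 4, 8, 12, 11, 7, 6, 2, 1, 5, 9, 10

The waypoints must appear in the order 12, 2, with no cell reused.
Route from 3: right 1 to 4, down 2 to 12, left 1 to 11, up 1 to 7, left 1 to 6, up 1 to 2, left 1 to 1, down 2 to 9, right 1 to 10 — 11 moves in all.
Check: order respected (12 at step 3, 2 at step 7).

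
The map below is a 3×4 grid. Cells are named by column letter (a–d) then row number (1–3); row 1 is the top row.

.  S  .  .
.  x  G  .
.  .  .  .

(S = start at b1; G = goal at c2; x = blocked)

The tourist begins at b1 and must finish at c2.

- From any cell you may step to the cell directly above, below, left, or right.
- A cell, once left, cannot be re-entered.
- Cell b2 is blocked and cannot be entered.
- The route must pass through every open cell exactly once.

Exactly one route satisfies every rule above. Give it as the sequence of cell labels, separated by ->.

Need to visit all 11 open cells exactly once, starting at b1 and ending at c2.
Cell a1 has only two open neighbours (a2 and b1), so the path must pass straight through it: one of those is the cell it's entered from and the other is where it exits.
Route from b1: left 1 to a1, down 2 to a3, right 3 to d3, up 2 to d1, left 1 to c1, down 1 to c2 — 10 moves in all.
Check: all 11 open cells covered.

b1 -> a1 -> a2 -> a3 -> b3 -> c3 -> d3 -> d2 -> d1 -> c1 -> c2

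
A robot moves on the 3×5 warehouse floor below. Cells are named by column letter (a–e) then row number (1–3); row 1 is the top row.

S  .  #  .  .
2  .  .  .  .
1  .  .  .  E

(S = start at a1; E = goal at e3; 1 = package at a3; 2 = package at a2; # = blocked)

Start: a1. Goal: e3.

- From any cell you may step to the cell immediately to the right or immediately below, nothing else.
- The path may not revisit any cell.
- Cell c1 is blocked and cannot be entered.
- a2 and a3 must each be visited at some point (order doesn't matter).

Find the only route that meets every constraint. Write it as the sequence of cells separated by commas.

Moves only go right or down, so the column and row indices never decrease.
Route from a1: down 2 to a3, right 4 to e3 — 6 moves in all.
Check: all required cells visited.

a1, a2, a3, b3, c3, d3, e3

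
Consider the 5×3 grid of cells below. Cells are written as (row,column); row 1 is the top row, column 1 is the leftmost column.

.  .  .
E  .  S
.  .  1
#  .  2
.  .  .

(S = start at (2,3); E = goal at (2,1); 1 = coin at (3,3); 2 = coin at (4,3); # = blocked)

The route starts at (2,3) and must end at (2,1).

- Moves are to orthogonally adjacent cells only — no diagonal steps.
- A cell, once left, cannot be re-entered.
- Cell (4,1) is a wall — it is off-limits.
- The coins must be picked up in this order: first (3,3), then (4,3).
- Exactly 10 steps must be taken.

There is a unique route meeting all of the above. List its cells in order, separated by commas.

(2,3), (3,3), (4,3), (5,3), (5,2), (4,2), (3,2), (2,2), (1,2), (1,1), (2,1)

The waypoints must appear in the order (3,3), (4,3), with no cell reused.
Route from (2,3): down 3 to (5,3), left 1 to (5,2), up 4 to (1,2), left 1 to (1,1), down 1 to (2,1) — 10 moves in all.
Check: order respected (1 at step 1, 2 at step 2); 10 moves as required.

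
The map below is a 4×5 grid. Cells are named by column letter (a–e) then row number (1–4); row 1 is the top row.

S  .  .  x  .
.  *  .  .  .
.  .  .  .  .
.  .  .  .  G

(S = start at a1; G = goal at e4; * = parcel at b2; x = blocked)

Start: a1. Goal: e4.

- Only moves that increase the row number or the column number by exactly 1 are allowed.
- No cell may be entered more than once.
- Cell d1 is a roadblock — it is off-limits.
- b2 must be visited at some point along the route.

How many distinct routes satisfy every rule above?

A right/down-only route from a1 to e4 makes exactly 3 down-moves and 4 right-moves in some order.
With no other constraints that would be C(7,3) = 35 routes.
Split at b2 and multiply the segment counts (each segment already excludes blocked cells): a1→b2: 2; b2→e4: 10; product = 20.
That gives 20 routes.

20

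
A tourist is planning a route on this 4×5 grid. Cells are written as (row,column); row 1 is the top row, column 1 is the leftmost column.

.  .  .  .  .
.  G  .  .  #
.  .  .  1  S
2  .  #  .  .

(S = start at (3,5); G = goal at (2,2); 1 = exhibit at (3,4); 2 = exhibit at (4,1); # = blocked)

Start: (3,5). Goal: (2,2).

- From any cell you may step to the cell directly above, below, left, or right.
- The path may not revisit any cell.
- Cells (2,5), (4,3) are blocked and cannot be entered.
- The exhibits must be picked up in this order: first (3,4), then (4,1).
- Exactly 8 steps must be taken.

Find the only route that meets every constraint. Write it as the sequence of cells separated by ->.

The waypoints must appear in the order (3,4), (4,1), with no cell reused.
Route from (3,5): left 3 to (3,2), down 1 to (4,2), left 1 to (4,1), up 2 to (2,1), right 1 to (2,2) — 8 moves in all.
Check: order respected (1 at step 1, 2 at step 5); 8 moves as required.

(3,5) -> (3,4) -> (3,3) -> (3,2) -> (4,2) -> (4,1) -> (3,1) -> (2,1) -> (2,2)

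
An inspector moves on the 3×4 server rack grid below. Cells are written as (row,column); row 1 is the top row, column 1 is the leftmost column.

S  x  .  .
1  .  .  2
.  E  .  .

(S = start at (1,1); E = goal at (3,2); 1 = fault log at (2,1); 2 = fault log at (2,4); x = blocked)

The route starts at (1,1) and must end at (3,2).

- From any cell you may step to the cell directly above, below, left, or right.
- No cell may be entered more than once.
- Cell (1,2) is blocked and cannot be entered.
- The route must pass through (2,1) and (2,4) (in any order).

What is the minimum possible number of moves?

Any route passes through (2,1) and (2,4) in some order between (1,1) and (3,2). Summing Manhattan distances along each leg and taking the cheapest ordering ((1,1) → (2,1) → (2,4) → (3,2)) gives a lower bound of 1 + 3 + 3 = 7 moves.
A route of 7 moves achieves this: (1,1) → (2,1) → (2,2) → (2,3) → (2,4) → (3,4) → (3,3) → (3,2).
Since 7 matches the lower bound, it is optimal.

7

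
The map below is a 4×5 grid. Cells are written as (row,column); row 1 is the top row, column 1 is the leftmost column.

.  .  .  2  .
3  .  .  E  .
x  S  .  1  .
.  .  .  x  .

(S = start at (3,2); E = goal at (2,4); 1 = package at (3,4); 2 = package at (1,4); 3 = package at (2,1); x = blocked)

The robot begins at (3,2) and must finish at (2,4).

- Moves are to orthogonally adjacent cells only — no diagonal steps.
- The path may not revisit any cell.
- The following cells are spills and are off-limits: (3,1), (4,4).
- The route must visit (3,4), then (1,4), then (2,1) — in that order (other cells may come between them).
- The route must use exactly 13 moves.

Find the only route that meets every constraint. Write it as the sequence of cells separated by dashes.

The waypoints must appear in the order (3,4), (1,4), (2,1), with no cell reused.
Route from (3,2): right 3 to (3,5), up 2 to (1,5), left 4 to (1,1), down 1 to (2,1), right 3 to (2,4) — 13 moves in all.
Check: order respected (1 at step 2, 2 at step 6, 3 at step 10); 13 moves as required.

(3,2) - (3,3) - (3,4) - (3,5) - (2,5) - (1,5) - (1,4) - (1,3) - (1,2) - (1,1) - (2,1) - (2,2) - (2,3) - (2,4)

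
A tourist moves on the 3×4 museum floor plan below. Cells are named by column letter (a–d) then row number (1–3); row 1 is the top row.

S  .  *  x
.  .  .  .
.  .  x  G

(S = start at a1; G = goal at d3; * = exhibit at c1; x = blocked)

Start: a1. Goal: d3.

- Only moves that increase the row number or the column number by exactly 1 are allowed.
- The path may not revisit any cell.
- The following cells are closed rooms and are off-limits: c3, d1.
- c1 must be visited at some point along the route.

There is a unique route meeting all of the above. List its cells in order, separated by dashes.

Moves only go right or down, so the column and row indices never decrease.
Route from a1: right 2 to c1, down 1 to c2, right 1 to d2, down 1 to d3 — 5 moves in all.
Check: all required cells visited.

a1 - b1 - c1 - c2 - d2 - d3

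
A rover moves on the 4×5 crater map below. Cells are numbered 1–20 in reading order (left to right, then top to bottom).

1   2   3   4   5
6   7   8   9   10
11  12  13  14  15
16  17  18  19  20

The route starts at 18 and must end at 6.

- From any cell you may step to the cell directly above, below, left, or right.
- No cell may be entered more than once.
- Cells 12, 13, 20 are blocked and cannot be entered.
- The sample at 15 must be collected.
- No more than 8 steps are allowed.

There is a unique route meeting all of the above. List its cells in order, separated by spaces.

The budget equals the shortest possible length, so every move has to be on a shortest route through the required cells.
Route from 18: right 1 to 19, up 1 to 14, right 1 to 15, up 1 to 10, left 4 to 6 — 8 moves in all.
Check: all required cells visited; 8 ≤ 8 moves.

18 19 14 15 10 9 8 7 6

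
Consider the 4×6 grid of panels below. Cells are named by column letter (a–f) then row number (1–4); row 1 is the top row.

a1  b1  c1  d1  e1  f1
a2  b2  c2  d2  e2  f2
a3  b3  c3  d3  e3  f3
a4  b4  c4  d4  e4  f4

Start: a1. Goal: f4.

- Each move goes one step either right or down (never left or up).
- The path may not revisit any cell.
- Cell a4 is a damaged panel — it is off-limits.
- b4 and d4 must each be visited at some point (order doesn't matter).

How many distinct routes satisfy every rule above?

A right/down-only route from a1 to f4 makes exactly 3 down-moves and 5 right-moves in some order.
With no other constraints that would be C(8,3) = 56 routes.
A monotone route can only reach the required cells in the order b4, d4, so split there and multiply the segment counts (each segment already excludes blocked cells): a1→b4: 3; b4→d4: 1; d4→f4: 1; product = 3.
That gives 3 routes.

3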